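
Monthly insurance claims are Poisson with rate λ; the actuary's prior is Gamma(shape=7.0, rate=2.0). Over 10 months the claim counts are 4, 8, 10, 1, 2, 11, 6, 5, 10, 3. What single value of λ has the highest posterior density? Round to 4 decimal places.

Σ counts = 60. Posterior: Gamma(shape = 7.0+60 = 67.0, rate = 2.0+10 = 12.0).
Mode = (α−1)/β = 66.0/12.0 = 5.5000.
Mean = α/β = 67.0/12.0 = 5.5833.
This is the posterior mode — the MAP estimate.

5.5000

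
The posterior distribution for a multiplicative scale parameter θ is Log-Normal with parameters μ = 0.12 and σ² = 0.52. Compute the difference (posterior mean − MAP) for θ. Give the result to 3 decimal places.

0.792

Mode = exp(μ − σ²) = exp(-0.40) = 0.670.
Mean = exp(μ + σ²/2) = exp(0.380) = 1.462.
Difference = 1.462 − 0.670 = 0.792.
Mean > mode: the posterior has a right tail.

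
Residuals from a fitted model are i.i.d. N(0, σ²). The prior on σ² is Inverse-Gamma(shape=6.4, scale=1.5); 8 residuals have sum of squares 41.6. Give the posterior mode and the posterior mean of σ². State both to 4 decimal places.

Posterior: Inverse-Gamma(shape = 6.4+8/2 = 10.4, scale = 1.5+41.6/2 = 22.3).
Mode = β/(α+1) = 22.3/11.4 = 1.9561.
Mean = β/(α−1) = 22.3/9.4 = 2.3723.
Right-skewed posterior ⇒ mode < mean.

σ²_MAP = 1.9561, E[σ²|data] = 2.3723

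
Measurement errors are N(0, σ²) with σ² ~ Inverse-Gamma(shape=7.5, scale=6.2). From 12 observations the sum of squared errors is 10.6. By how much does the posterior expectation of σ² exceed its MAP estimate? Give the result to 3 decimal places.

Posterior: Inverse-Gamma(shape = 7.5+12/2 = 13.5, scale = 6.2+10.6/2 = 11.5).
Mode = β/(α+1) = 11.5/14.5 = 0.793.
Mean = β/(α−1) = 11.5/12.5 = 0.920.
Difference = 0.920 − 0.793 = 0.127.
The mean is pulled above the mode by the posterior's right skew.

0.127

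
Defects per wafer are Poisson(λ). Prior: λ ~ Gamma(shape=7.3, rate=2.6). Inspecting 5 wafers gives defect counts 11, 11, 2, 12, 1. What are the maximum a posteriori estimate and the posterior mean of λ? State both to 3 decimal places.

Σ counts = 37. Posterior: Gamma(shape = 7.3+37 = 44.3, rate = 2.6+5 = 7.6).
Mode = (α−1)/β = 43.3/7.6 = 5.697.
Mean = α/β = 44.3/7.6 = 5.829.

MAP: 5.697. Posterior mean: 5.829.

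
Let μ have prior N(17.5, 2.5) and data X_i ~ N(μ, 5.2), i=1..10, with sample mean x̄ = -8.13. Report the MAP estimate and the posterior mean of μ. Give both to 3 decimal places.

Posterior for μ is Normal. Precision-weighted mean: (1/2.5·17.5 + 10/5.2·-8.13) / (1/2.5 + 10/5.2) = -3.717.
A Normal posterior is symmetric, so mode = mean.

MAP = -3.717; posterior mean = -3.717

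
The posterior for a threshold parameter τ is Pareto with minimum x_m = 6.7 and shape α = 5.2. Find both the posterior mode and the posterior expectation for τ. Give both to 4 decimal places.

MAP = 6.7000, posterior mean = 8.2952

The Pareto density is strictly decreasing on [x_m, ∞), so the mode is x_m = 6.7000.
Mean = α·x_m/(α−1) = 5.2·6.7/4.2 = 8.2952.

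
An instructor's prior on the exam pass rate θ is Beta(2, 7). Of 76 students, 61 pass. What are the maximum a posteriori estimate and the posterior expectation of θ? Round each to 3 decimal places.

Posterior: Beta(2+61, 7+15) = Beta(63, 22).
Mode = (63−1)/(63+22−2) = 62/83 = 0.747.
Mean = 63/(63+22) = 63/85 = 0.741.
The posterior is left-skewed, so the mode exceeds the mean.

maximum a posteriori estimate = 0.747, posterior expectation = 0.741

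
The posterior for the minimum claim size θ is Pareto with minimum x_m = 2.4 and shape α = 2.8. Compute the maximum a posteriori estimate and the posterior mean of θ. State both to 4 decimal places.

θ_MAP = 2.4000, E[θ|data] = 3.7333

The Pareto density is strictly decreasing on [x_m, ∞), so the mode is x_m = 2.4000.
Mean = α·x_m/(α−1) = 2.8·2.4/1.8 = 3.7333.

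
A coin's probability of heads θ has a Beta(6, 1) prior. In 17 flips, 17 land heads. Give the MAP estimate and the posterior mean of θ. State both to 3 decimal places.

MAP = 1.000, posterior mean = 0.958

Posterior: Beta(6+17, 1+0) = Beta(23, 1).
Since β = 1 ≤ 1 and α > 1, the Beta density is monotone increasing on [0,1]; the mode is at 1.
Mean = 23/(23+1) = 0.958.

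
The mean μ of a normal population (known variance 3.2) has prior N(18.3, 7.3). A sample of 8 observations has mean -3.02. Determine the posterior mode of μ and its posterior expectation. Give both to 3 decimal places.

MAP = -1.912, posterior mean = -1.912

Posterior for μ is Normal. Precision-weighted mean: (1/7.3·18.3 + 8/3.2·-3.02) / (1/7.3 + 8/3.2) = -1.912.
A Normal posterior is symmetric, so mode = mean.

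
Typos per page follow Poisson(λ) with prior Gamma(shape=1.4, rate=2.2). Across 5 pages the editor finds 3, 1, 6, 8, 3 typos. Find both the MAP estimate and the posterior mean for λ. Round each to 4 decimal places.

MAP: 2.9722. Posterior mean: 3.1111.

Σ counts = 21. Posterior: Gamma(shape = 1.4+21 = 22.4, rate = 2.2+5 = 7.2).
Mode = (α−1)/β = 21.4/7.2 = 2.9722.
Mean = α/β = 22.4/7.2 = 3.1111.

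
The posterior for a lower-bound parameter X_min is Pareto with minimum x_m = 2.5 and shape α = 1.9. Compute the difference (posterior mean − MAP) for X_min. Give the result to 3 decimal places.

2.778

The Pareto density is strictly decreasing on [x_m, ∞), so the mode is x_m = 2.500.
Mean = α·x_m/(α−1) = 1.9·2.5/0.9 = 5.278.
Difference = 5.278 − 2.500 = 2.778.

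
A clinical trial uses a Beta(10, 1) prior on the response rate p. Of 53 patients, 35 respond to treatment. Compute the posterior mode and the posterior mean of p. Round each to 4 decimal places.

Posterior: Beta(10+35, 1+18) = Beta(45, 19).
Mode = (45−1)/(45+19−2) = 44/62 = 0.7097.
Mean = 45/(45+19) = 45/64 = 0.7031.

posterior mode = 0.7097, posterior mean = 0.7031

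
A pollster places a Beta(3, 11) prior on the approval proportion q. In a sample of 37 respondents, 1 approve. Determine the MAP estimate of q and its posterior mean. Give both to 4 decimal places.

MAP estimate = 0.0612, posterior mean = 0.0784

Posterior: Beta(3+1, 11+36) = Beta(4, 47).
Mode = (4−1)/(4+47−2) = 3/49 = 0.0612.
Mean = 4/(4+47) = 4/51 = 0.0784.
The mean is pulled above the mode by the posterior's right skew.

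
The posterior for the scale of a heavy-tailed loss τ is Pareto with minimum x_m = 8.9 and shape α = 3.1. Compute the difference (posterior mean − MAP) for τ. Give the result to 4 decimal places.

4.2381

The Pareto density is strictly decreasing on [x_m, ∞), so the mode is x_m = 8.9000.
Mean = α·x_m/(α−1) = 3.1·8.9/2.1 = 13.1381.
Difference = 13.1381 − 8.9000 = 4.2381.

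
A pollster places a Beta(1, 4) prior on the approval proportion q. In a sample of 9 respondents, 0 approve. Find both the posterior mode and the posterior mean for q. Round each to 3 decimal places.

Posterior: Beta(1+0, 4+9) = Beta(1, 13).
Since α = 1 ≤ 1 and β > 1, the Beta density is monotone decreasing on [0,1]; the mode is at 0.
Mean = 1/(1+13) = 0.071.

MAP = 0.000, posterior mean = 0.071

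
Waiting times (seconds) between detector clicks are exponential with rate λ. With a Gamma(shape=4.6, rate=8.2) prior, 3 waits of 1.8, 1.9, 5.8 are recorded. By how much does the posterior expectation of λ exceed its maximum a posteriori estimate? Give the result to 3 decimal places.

Σ times = 9.5. Posterior: Gamma(shape = 4.6+3 = 7.6, rate = 8.2+9.5 = 17.7).
Mode = (α−1)/β = 6.6/17.7 = 0.373.
Mean = α/β = 7.6/17.7 = 0.429.
Difference = 0.429 − 0.373 = 0.056.
Right-skewed posterior ⇒ mode < mean.

0.056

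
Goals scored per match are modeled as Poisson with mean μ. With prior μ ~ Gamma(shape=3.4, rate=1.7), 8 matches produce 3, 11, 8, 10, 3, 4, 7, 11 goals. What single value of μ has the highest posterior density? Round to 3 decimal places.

Σ counts = 57. Posterior: Gamma(shape = 3.4+57 = 60.4, rate = 1.7+8 = 9.7).
Mode = (α−1)/β = 59.4/9.7 = 6.124.
Mean = α/β = 60.4/9.7 = 6.227.
This is the posterior mode — the MAP estimate.

6.124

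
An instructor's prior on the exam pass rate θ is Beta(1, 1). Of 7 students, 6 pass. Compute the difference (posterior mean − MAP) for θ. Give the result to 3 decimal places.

-0.079

Posterior: Beta(1+6, 1+1) = Beta(7, 2).
Mode = (7−1)/(7+2−2) = 6/7 = 0.857.
With a flat prior the MAP equals the MLE, 6/7.
Mean = 7/(7+2) = 7/9 = 0.778.
Difference = 0.778 − 0.857 = -0.079.
The posterior is left-skewed, so the mode exceeds the mean.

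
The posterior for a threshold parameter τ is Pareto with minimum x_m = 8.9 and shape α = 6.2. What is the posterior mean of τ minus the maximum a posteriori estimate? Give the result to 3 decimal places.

The Pareto density is strictly decreasing on [x_m, ∞), so the mode is x_m = 8.900.
Mean = α·x_m/(α−1) = 6.2·8.9/5.2 = 10.612.
Difference = 10.612 − 8.900 = 1.712.

1.712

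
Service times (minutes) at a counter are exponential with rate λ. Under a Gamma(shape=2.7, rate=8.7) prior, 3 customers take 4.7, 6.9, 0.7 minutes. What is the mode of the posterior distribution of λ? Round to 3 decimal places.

Σ times = 12.3. Posterior: Gamma(shape = 2.7+3 = 5.7, rate = 8.7+12.3 = 21.0).
Mode = (α−1)/β = 4.7/21.0 = 0.224.
Mean = α/β = 5.7/21.0 = 0.271.
This is the posterior mode — the MAP estimate.

0.224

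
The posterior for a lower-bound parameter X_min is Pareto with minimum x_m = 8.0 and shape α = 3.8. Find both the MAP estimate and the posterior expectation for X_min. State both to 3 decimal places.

The Pareto density is strictly decreasing on [x_m, ∞), so the mode is x_m = 8.000.
Mean = α·x_m/(α−1) = 3.8·8.0/2.8 = 10.857.

MAP: 8.000. Posterior mean: 10.857.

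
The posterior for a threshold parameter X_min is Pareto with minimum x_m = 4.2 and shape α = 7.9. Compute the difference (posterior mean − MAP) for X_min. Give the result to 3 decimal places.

0.609

The Pareto density is strictly decreasing on [x_m, ∞), so the mode is x_m = 4.200.
Mean = α·x_m/(α−1) = 7.9·4.2/6.9 = 4.809.
Difference = 4.809 − 4.200 = 0.609.
The posterior is right-skewed, so the mean exceeds the mode.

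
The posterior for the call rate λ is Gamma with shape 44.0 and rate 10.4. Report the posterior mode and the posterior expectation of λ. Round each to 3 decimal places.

MAP: 4.135. Posterior mean: 4.231.

Mode = (α−1)/β = 43.0/10.4 = 4.135.
Mean = α/β = 44.0/10.4 = 4.231.
Mean > mode: the posterior has a right tail.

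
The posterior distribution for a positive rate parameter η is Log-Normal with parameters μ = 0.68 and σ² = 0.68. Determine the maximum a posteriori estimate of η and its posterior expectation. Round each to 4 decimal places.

Mode = exp(μ − σ²) = exp(0.00) = 1.0000.
Mean = exp(μ + σ²/2) = exp(1.020) = 2.7732.
The mean is pulled above the mode by the posterior's right skew.

η_MAP = 1.0000, E[η|data] = 2.7732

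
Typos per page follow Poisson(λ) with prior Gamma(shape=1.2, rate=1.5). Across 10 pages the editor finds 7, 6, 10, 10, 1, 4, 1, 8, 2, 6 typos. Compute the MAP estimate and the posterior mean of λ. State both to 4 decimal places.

MAP = 4.8000; posterior mean = 4.8870

Σ counts = 55. Posterior: Gamma(shape = 1.2+55 = 56.2, rate = 1.5+10 = 11.5).
Mode = (α−1)/β = 55.2/11.5 = 4.8000.
Mean = α/β = 56.2/11.5 = 4.8870.
Right-skewed posterior ⇒ mode < mean.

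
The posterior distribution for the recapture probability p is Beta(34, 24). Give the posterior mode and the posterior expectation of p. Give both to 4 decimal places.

posterior mode = 0.5893, posterior expectation = 0.5862

Mode = (34−1)/(34+24−2) = 33/56 = 0.5893.
Mean = 34/(34+24) = 34/58 = 0.5862.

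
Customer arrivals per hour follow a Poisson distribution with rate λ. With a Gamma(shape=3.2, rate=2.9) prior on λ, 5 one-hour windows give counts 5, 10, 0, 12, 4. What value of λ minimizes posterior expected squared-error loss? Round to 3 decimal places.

4.329

Σ counts = 31. Posterior: Gamma(shape = 3.2+31 = 34.2, rate = 2.9+5 = 7.9).
Mode = (α−1)/β = 33.2/7.9 = 4.203.
Mean = α/β = 34.2/7.9 = 4.329.
Squared-error loss ⇒ the optimal estimator is the posterior mean.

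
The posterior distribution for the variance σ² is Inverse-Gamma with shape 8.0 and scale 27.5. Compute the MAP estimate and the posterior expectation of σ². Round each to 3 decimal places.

Mode = β/(α+1) = 27.5/9.0 = 3.056.
Mean = β/(α−1) = 27.5/7.0 = 3.929.

MAP estimate = 3.056, posterior expectation = 3.929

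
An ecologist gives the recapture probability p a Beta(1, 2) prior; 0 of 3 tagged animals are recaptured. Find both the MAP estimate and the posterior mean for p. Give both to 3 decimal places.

Posterior: Beta(1+0, 2+3) = Beta(1, 5).
Since α = 1 ≤ 1 and β > 1, the Beta density is monotone decreasing on [0,1]; the mode is at 0.
Mean = 1/(1+5) = 0.167.

MAP estimate = 0.000, posterior mean = 0.167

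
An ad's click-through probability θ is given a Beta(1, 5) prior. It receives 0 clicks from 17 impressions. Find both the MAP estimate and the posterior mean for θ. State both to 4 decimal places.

Posterior: Beta(1+0, 5+17) = Beta(1, 22).
Since α = 1 ≤ 1 and β > 1, the Beta density is monotone decreasing on [0,1]; the mode is at 0.
Mean = 1/(1+22) = 0.0435.

MAP estimate = 0.0000, posterior mean = 0.0435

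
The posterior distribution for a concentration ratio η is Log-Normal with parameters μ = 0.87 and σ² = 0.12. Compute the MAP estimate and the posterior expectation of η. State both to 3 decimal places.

MAP estimate = 2.117, posterior expectation = 2.535

Mode = exp(μ − σ²) = exp(0.75) = 2.117.
Mean = exp(μ + σ²/2) = exp(0.930) = 2.535.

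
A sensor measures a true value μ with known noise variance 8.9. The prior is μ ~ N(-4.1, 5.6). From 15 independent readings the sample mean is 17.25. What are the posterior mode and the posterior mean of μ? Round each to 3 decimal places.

μ_MAP = 15.205, E[μ|data] = 15.205

Posterior for μ is Normal. Precision-weighted mean: (1/5.6·-4.1 + 15/8.9·17.25) / (1/5.6 + 15/8.9) = 15.205.
A Normal posterior is symmetric, so mode = mean.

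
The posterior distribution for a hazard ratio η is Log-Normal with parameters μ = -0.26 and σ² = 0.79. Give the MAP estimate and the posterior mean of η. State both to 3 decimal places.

Mode = exp(μ − σ²) = exp(-1.05) = 0.350.
Mean = exp(μ + σ²/2) = exp(0.135) = 1.145.

MAP = 0.350; posterior mean = 1.145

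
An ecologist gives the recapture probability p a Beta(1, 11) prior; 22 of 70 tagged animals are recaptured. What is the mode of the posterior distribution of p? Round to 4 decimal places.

Posterior: Beta(1+22, 11+48) = Beta(23, 59).
Mode = (23−1)/(23+59−2) = 22/80 = 0.2750.
Mean = 23/(23+59) = 23/82 = 0.2805.
This is the posterior mode — the MAP estimate.

0.2750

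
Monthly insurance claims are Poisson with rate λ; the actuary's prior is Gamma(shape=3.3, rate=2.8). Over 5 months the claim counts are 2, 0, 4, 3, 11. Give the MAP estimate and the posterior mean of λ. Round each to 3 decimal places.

Σ counts = 20. Posterior: Gamma(shape = 3.3+20 = 23.3, rate = 2.8+5 = 7.8).
Mode = (α−1)/β = 22.3/7.8 = 2.859.
Mean = α/β = 23.3/7.8 = 2.987.

MAP estimate = 2.859, posterior mean = 2.987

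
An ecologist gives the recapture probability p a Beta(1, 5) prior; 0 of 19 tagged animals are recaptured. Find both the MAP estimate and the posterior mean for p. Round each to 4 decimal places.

MAP: 0.0000. Posterior mean: 0.0400.

Posterior: Beta(1+0, 5+19) = Beta(1, 24).
Since α = 1 ≤ 1 and β > 1, the Beta density is monotone decreasing on [0,1]; the mode is at 0.
Mean = 1/(1+24) = 0.0400.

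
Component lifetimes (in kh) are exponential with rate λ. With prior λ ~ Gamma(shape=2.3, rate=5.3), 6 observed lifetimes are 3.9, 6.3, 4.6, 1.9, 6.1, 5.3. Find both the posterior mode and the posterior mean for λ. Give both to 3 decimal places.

λ_MAP = 0.219, E[λ|data] = 0.249

Σ times = 28.1. Posterior: Gamma(shape = 2.3+6 = 8.3, rate = 5.3+28.1 = 33.4).
Mode = (α−1)/β = 7.3/33.4 = 0.219.
Mean = α/β = 8.3/33.4 = 0.249.
The mean is pulled above the mode by the posterior's right skew.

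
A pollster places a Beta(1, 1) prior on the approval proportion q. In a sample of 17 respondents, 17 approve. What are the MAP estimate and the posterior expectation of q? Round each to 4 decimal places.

q_MAP = 1.0000, E[q|data] = 0.9474

Posterior: Beta(1+17, 1+0) = Beta(18, 1).
Since β = 1 ≤ 1 and α > 1, the Beta density is monotone increasing on [0,1]; the mode is at 1.
Mean = 18/(18+1) = 0.9474.
The mean is pulled below the mode by the posterior's left skew.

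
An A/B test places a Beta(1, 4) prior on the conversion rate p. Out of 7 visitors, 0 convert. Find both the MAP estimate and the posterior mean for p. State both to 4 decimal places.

Posterior: Beta(1+0, 4+7) = Beta(1, 11).
Since α = 1 ≤ 1 and β > 1, the Beta density is monotone decreasing on [0,1]; the mode is at 0.
Mean = 1/(1+11) = 0.0833.

MAP = 0.0000; posterior mean = 0.0833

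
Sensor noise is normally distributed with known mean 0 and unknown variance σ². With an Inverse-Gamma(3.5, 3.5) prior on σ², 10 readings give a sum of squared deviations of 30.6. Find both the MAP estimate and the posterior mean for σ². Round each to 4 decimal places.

Posterior: Inverse-Gamma(shape = 3.5+10/2 = 8.5, scale = 3.5+30.6/2 = 18.8).
Mode = β/(α+1) = 18.8/9.5 = 1.9789.
Mean = β/(α−1) = 18.8/7.5 = 2.5067.

MAP = 1.9789, posterior mean = 2.5067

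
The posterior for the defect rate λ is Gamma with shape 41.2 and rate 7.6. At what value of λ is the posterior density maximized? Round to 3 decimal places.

5.289

Mode = (α−1)/β = 40.2/7.6 = 5.289.
Mean = α/β = 41.2/7.6 = 5.421.
This is the posterior mode — the MAP estimate.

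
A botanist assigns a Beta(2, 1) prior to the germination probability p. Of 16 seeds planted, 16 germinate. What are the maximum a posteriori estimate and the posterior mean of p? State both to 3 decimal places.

Posterior: Beta(2+16, 1+0) = Beta(18, 1).
Since β = 1 ≤ 1 and α > 1, the Beta density is monotone increasing on [0,1]; the mode is at 1.
Mean = 18/(18+1) = 0.947.
The posterior is left-skewed, so the mode exceeds the mean.

maximum a posteriori estimate = 1.000, posterior mean = 0.947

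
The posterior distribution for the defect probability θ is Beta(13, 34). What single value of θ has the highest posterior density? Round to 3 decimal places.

Mode = (13−1)/(13+34−2) = 12/45 = 0.267.
Mean = 13/(13+34) = 13/47 = 0.277.
This is the posterior mode — the MAP estimate.

0.267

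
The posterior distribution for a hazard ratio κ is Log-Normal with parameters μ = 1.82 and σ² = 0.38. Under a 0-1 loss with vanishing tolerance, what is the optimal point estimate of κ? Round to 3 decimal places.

Mode = exp(μ − σ²) = exp(1.44) = 4.221.
Mean = exp(μ + σ²/2) = exp(2.010) = 7.463.
This is the posterior mode — the MAP estimate.

4.221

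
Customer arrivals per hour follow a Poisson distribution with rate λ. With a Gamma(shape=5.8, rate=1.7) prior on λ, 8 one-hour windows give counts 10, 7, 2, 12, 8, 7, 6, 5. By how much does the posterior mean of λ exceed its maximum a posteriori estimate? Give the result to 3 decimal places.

0.103

Σ counts = 57. Posterior: Gamma(shape = 5.8+57 = 62.8, rate = 1.7+8 = 9.7).
Mode = (α−1)/β = 61.8/9.7 = 6.371.
Mean = α/β = 62.8/9.7 = 6.474.
Difference = 6.474 − 6.371 = 0.103.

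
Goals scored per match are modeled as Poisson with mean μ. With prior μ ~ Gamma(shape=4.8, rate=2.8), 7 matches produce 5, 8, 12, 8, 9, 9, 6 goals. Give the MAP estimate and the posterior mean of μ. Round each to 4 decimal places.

MAP estimate = 6.2041, posterior mean = 6.3061

Σ counts = 57. Posterior: Gamma(shape = 4.8+57 = 61.8, rate = 2.8+7 = 9.8).
Mode = (α−1)/β = 60.8/9.8 = 6.2041.
Mean = α/β = 61.8/9.8 = 6.3061.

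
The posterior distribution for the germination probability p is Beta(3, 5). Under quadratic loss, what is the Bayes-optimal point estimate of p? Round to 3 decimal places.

Mode = (3−1)/(3+5−2) = 2/6 = 0.333.
Mean = 3/(3+5) = 3/8 = 0.375.
Quadratic loss ⇒ the optimal estimator is the posterior mean.

0.375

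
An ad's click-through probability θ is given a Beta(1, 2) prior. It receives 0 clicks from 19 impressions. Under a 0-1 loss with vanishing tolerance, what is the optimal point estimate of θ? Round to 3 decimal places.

0.000

Posterior: Beta(1+0, 2+19) = Beta(1, 21).
Since α = 1 ≤ 1 and β > 1, the Beta density is monotone decreasing on [0,1]; the mode is at 0.
Mean = 1/(1+21) = 0.045.
This is the posterior mode — the MAP estimate.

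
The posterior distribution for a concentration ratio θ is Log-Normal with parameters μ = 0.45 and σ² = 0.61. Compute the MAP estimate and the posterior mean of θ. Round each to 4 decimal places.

MAP = 0.8521; posterior mean = 2.1276

Mode = exp(μ − σ²) = exp(-0.16) = 0.8521.
Mean = exp(μ + σ²/2) = exp(0.755) = 2.1276.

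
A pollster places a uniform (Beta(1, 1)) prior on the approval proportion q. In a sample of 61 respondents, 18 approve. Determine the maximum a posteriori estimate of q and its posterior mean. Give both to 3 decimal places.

Posterior: Beta(1+18, 1+43) = Beta(19, 44).
Mode = (19−1)/(19+44−2) = 18/61 = 0.295.
With a flat prior the MAP equals the MLE, 18/61.
Mean = 19/(19+44) = 19/63 = 0.302.

MAP = 0.295; posterior mean = 0.302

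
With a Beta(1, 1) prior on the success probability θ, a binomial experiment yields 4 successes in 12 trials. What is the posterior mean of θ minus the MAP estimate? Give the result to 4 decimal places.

Posterior: Beta(1+4, 1+8) = Beta(5, 9).
Mode = (5−1)/(5+9−2) = 4/12 = 0.3333.
With a flat prior the MAP equals the MLE, 4/12.
Mean = 5/(5+9) = 5/14 = 0.3571.
Difference = 0.3571 − 0.3333 = 0.0238.

0.0238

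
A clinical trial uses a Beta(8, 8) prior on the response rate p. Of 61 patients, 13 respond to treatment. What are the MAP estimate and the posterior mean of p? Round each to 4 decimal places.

Posterior: Beta(8+13, 8+48) = Beta(21, 56).
Mode = (21−1)/(21+56−2) = 20/75 = 0.2667.
Mean = 21/(21+56) = 21/77 = 0.2727.

MAP = 0.2667; posterior mean = 0.2727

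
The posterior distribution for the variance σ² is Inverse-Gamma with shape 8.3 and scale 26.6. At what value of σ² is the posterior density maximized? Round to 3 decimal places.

2.860

Mode = β/(α+1) = 26.6/9.3 = 2.860.
Mean = β/(α−1) = 26.6/7.3 = 3.644.
This is the posterior mode — the MAP estimate.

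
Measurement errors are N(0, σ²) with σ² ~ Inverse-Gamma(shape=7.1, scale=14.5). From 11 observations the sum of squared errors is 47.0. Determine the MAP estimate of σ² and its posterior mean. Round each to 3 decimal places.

MAP estimate = 2.794, posterior mean = 3.276

Posterior: Inverse-Gamma(shape = 7.1+11/2 = 12.6, scale = 14.5+47.0/2 = 38.0).
Mode = β/(α+1) = 38.0/13.6 = 2.794.
Mean = β/(α−1) = 38.0/11.6 = 3.276.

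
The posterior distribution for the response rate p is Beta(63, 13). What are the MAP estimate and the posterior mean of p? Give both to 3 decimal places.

p_MAP = 0.838, E[p|data] = 0.829

Mode = (63−1)/(63+13−2) = 62/74 = 0.838.
Mean = 63/(63+13) = 63/76 = 0.829.
Mode > mean: the posterior has a left tail.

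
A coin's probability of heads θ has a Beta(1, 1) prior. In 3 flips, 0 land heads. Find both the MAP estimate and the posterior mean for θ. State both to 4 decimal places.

Posterior: Beta(1+0, 1+3) = Beta(1, 4).
Since α = 1 ≤ 1 and β > 1, the Beta density is monotone decreasing on [0,1]; the mode is at 0.
Mean = 1/(1+4) = 0.2000.

MAP = 0.0000; posterior mean = 0.2000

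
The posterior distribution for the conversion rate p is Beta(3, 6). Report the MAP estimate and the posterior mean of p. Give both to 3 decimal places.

MAP = 0.286, posterior mean = 0.333

Mode = (3−1)/(3+6−2) = 2/7 = 0.286.
Mean = 3/(3+6) = 3/9 = 0.333.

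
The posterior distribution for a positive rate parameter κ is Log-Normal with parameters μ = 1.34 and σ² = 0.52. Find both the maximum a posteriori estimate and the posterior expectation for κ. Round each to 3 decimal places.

MAP = 2.270; posterior mean = 4.953

Mode = exp(μ − σ²) = exp(0.82) = 2.270.
Mean = exp(μ + σ²/2) = exp(1.600) = 4.953.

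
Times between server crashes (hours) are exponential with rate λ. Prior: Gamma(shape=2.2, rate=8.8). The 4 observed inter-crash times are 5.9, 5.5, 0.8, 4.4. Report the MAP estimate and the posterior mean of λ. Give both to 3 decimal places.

Σ times = 16.6. Posterior: Gamma(shape = 2.2+4 = 6.2, rate = 8.8+16.6 = 25.4).
Mode = (α−1)/β = 5.2/25.4 = 0.205.
Mean = α/β = 6.2/25.4 = 0.244.
The mean is pulled above the mode by the posterior's right skew.

MAP estimate = 0.205, posterior mean = 0.244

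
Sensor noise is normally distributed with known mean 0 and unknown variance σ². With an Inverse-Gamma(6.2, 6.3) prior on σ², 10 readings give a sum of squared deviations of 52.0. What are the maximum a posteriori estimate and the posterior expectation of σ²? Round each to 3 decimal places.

Posterior: Inverse-Gamma(shape = 6.2+10/2 = 11.2, scale = 6.3+52.0/2 = 32.3).
Mode = β/(α+1) = 32.3/12.2 = 2.648.
Mean = β/(α−1) = 32.3/10.2 = 3.167.
The mean is pulled above the mode by the posterior's right skew.

MAP: 2.648. Posterior mean: 3.167.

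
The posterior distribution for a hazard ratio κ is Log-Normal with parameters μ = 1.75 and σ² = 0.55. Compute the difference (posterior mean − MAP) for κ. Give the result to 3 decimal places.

4.256

Mode = exp(μ − σ²) = exp(1.20) = 3.320.
Mean = exp(μ + σ²/2) = exp(2.025) = 7.576.
Difference = 7.576 − 3.320 = 4.256.
Right-skewed posterior ⇒ mode < mean.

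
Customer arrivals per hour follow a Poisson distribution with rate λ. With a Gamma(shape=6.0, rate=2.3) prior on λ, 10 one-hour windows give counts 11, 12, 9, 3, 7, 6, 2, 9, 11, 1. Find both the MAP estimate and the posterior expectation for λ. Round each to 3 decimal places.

MAP = 6.179; posterior mean = 6.260

Σ counts = 71. Posterior: Gamma(shape = 6.0+71 = 77.0, rate = 2.3+10 = 12.3).
Mode = (α−1)/β = 76.0/12.3 = 6.179.
Mean = α/β = 77.0/12.3 = 6.260.
The mean is pulled above the mode by the posterior's right skew.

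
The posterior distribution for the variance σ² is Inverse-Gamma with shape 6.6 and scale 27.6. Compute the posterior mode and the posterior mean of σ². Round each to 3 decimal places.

posterior mode = 3.632, posterior mean = 4.929

Mode = β/(α+1) = 27.6/7.6 = 3.632.
Mean = β/(α−1) = 27.6/5.6 = 4.929.
The posterior is right-skewed, so the mean exceeds the mode.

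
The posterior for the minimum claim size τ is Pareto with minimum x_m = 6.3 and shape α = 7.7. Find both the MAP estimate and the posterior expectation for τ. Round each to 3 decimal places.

MAP estimate = 6.300, posterior expectation = 7.240

The Pareto density is strictly decreasing on [x_m, ∞), so the mode is x_m = 6.300.
Mean = α·x_m/(α−1) = 7.7·6.3/6.7 = 7.240.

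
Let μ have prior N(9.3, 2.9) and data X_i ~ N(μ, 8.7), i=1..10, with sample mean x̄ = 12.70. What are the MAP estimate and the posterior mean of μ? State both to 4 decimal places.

μ_MAP = 11.9154, E[μ|data] = 11.9154

Posterior for μ is Normal. Precision-weighted mean: (1/2.9·9.3 + 10/8.7·12.70) / (1/2.9 + 10/8.7) = 11.9154.
A Normal posterior is symmetric, so mode = mean.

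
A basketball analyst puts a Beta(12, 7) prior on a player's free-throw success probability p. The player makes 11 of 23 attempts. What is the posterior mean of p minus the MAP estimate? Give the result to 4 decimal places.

Posterior: Beta(12+11, 7+12) = Beta(23, 19).
Mode = (23−1)/(23+19−2) = 22/40 = 0.5500.
Mean = 23/(23+19) = 23/42 = 0.5476.
Difference = 0.5476 − 0.5500 = -0.0024.

-0.0024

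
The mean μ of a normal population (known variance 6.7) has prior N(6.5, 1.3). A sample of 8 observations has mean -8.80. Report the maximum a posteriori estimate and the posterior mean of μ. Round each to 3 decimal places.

maximum a posteriori estimate = -2.805, posterior mean = -2.805

Posterior for μ is Normal. Precision-weighted mean: (1/1.3·6.5 + 8/6.7·-8.80) / (1/1.3 + 8/6.7) = -2.805.
A Normal posterior is symmetric, so mode = mean.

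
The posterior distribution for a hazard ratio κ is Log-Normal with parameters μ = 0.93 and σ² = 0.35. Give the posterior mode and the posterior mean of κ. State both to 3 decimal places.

Mode = exp(μ − σ²) = exp(0.58) = 1.786.
Mean = exp(μ + σ²/2) = exp(1.105) = 3.019.
The posterior is right-skewed, so the mean exceeds the mode.

posterior mode = 1.786, posterior mean = 3.019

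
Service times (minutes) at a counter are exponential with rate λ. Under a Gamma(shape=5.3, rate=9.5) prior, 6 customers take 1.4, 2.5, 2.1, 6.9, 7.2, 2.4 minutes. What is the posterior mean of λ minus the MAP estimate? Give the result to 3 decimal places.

0.031

Σ times = 22.5. Posterior: Gamma(shape = 5.3+6 = 11.3, rate = 9.5+22.5 = 32.0).
Mode = (α−1)/β = 10.3/32.0 = 0.322.
Mean = α/β = 11.3/32.0 = 0.353.
Difference = 0.353 − 0.322 = 0.031.
The mean is pulled above the mode by the posterior's right skew.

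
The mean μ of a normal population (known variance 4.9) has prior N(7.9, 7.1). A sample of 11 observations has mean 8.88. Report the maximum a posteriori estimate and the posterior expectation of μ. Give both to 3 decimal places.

maximum a posteriori estimate = 8.822, posterior expectation = 8.822

Posterior for μ is Normal. Precision-weighted mean: (1/7.1·7.9 + 11/4.9·8.88) / (1/7.1 + 11/4.9) = 8.822.
A Normal posterior is symmetric, so mode = mean.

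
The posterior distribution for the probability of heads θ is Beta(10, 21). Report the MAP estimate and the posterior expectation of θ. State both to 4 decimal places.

Mode = (10−1)/(10+21−2) = 9/29 = 0.3103.
Mean = 10/(10+21) = 10/31 = 0.3226.

MAP = 0.3103; posterior mean = 0.3226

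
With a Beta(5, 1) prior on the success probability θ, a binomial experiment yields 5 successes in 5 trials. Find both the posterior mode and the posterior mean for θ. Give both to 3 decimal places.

Posterior: Beta(5+5, 1+0) = Beta(10, 1).
Since β = 1 ≤ 1 and α > 1, the Beta density is monotone increasing on [0,1]; the mode is at 1.
Mean = 10/(10+1) = 0.909.
The mean is pulled below the mode by the posterior's left skew.

MAP: 1.000. Posterior mean: 0.909.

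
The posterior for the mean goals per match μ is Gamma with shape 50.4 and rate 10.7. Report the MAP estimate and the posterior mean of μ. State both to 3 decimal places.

μ_MAP = 4.617, E[μ|data] = 4.710

Mode = (α−1)/β = 49.4/10.7 = 4.617.
Mean = α/β = 50.4/10.7 = 4.710.
Mean > mode: the posterior has a right tail.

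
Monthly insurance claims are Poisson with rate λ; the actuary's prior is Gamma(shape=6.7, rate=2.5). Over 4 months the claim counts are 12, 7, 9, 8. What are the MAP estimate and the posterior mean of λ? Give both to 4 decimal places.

Σ counts = 36. Posterior: Gamma(shape = 6.7+36 = 42.7, rate = 2.5+4 = 6.5).
Mode = (α−1)/β = 41.7/6.5 = 6.4154.
Mean = α/β = 42.7/6.5 = 6.5692.
Mean > mode: the posterior has a right tail.

MAP = 6.4154; posterior mean = 6.5692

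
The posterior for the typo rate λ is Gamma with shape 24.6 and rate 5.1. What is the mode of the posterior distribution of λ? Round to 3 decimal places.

4.627

Mode = (α−1)/β = 23.6/5.1 = 4.627.
Mean = α/β = 24.6/5.1 = 4.824.
This is the posterior mode — the MAP estimate.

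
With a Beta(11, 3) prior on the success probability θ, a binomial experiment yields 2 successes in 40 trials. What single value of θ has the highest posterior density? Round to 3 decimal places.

0.231

Posterior: Beta(11+2, 3+38) = Beta(13, 41).
Mode = (13−1)/(13+41−2) = 12/52 = 0.231.
Mean = 13/(13+41) = 13/54 = 0.241.
This is the posterior mode — the MAP estimate.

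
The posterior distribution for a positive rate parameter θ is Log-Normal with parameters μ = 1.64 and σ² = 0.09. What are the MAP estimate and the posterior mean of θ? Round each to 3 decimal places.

Mode = exp(μ − σ²) = exp(1.55) = 4.711.
Mean = exp(μ + σ²/2) = exp(1.685) = 5.392.

θ_MAP = 4.711, E[θ|data] = 5.392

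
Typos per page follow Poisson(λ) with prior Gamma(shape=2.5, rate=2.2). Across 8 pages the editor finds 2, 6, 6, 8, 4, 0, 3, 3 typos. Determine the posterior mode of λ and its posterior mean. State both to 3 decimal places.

MAP = 3.284, posterior mean = 3.382

Σ counts = 32. Posterior: Gamma(shape = 2.5+32 = 34.5, rate = 2.2+8 = 10.2).
Mode = (α−1)/β = 33.5/10.2 = 3.284.
Mean = α/β = 34.5/10.2 = 3.382.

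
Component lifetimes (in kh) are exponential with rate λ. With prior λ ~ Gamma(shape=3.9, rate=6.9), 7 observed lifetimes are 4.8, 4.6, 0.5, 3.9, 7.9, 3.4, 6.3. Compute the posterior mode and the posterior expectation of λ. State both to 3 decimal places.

λ_MAP = 0.258, E[λ|data] = 0.285

Σ times = 31.4. Posterior: Gamma(shape = 3.9+7 = 10.9, rate = 6.9+31.4 = 38.3).
Mode = (α−1)/β = 9.9/38.3 = 0.258.
Mean = α/β = 10.9/38.3 = 0.285.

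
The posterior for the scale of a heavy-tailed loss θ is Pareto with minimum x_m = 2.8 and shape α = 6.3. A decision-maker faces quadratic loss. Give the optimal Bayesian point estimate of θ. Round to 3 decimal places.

3.328

The Pareto density is strictly decreasing on [x_m, ∞), so the mode is x_m = 2.800.
Mean = α·x_m/(α−1) = 6.3·2.8/5.3 = 3.328.
Quadratic loss ⇒ the optimal estimator is the posterior mean.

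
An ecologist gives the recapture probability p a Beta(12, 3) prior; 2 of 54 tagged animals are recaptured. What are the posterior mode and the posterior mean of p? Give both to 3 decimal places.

MAP: 0.194. Posterior mean: 0.203.

Posterior: Beta(12+2, 3+52) = Beta(14, 55).
Mode = (14−1)/(14+55−2) = 13/67 = 0.194.
Mean = 14/(14+55) = 14/69 = 0.203.
The mean is pulled above the mode by the posterior's right skew.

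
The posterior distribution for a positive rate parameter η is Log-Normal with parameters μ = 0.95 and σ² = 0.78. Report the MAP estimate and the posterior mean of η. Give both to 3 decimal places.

MAP = 1.185, posterior mean = 3.819

Mode = exp(μ − σ²) = exp(0.17) = 1.185.
Mean = exp(μ + σ²/2) = exp(1.340) = 3.819.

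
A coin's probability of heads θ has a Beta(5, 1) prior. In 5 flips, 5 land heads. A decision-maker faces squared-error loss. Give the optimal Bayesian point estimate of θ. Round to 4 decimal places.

Posterior: Beta(5+5, 1+0) = Beta(10, 1).
Since β = 1 ≤ 1 and α > 1, the Beta density is monotone increasing on [0,1]; the mode is at 1.
Mean = 10/(10+1) = 0.9091.
Squared-error loss ⇒ the optimal estimator is the posterior mean.

0.9091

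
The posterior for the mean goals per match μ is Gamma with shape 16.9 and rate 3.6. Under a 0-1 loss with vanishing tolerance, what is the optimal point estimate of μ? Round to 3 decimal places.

4.417

Mode = (α−1)/β = 15.9/3.6 = 4.417.
Mean = α/β = 16.9/3.6 = 4.694.
This is the posterior mode — the MAP estimate.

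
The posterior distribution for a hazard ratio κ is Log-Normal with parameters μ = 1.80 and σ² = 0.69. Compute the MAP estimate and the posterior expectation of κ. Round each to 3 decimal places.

Mode = exp(μ − σ²) = exp(1.11) = 3.034.
Mean = exp(μ + σ²/2) = exp(2.145) = 8.542.
Right-skewed posterior ⇒ mode < mean.

κ_MAP = 3.034, E[κ|data] = 8.542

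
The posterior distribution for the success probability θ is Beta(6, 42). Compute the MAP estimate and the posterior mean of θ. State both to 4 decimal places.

Mode = (6−1)/(6+42−2) = 5/46 = 0.1087.
Mean = 6/(6+42) = 6/48 = 0.1250.
The mean is pulled above the mode by the posterior's right skew.

θ_MAP = 0.1087, E[θ|data] = 0.1250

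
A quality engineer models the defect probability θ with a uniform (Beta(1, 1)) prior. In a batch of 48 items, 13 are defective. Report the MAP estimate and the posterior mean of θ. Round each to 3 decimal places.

Posterior: Beta(1+13, 1+35) = Beta(14, 36).
Mode = (14−1)/(14+36−2) = 13/48 = 0.271.
With a flat prior the MAP equals the MLE, 13/48.
Mean = 14/(14+36) = 14/50 = 0.280.

MAP: 0.271. Posterior mean: 0.280.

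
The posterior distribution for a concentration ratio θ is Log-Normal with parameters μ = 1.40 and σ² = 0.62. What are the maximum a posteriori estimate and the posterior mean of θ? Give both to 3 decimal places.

Mode = exp(μ − σ²) = exp(0.78) = 2.181.
Mean = exp(μ + σ²/2) = exp(1.710) = 5.529.
Mean > mode: the posterior has a right tail.

θ_MAP = 2.181, E[θ|data] = 5.529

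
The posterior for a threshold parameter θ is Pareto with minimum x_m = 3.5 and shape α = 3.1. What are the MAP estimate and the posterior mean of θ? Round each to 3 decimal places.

The Pareto density is strictly decreasing on [x_m, ∞), so the mode is x_m = 3.500.
Mean = α·x_m/(α−1) = 3.1·3.5/2.1 = 5.167.
Mean > mode: the posterior has a right tail.

MAP estimate = 3.500, posterior mean = 5.167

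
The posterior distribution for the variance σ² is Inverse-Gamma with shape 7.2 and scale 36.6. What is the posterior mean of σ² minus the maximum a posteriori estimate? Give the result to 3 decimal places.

Mode = β/(α+1) = 36.6/8.2 = 4.463.
Mean = β/(α−1) = 36.6/6.2 = 5.903.
Difference = 5.903 − 4.463 = 1.440.

1.440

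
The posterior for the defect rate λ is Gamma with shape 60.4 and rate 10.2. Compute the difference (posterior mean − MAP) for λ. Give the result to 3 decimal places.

0.098

Mode = (α−1)/β = 59.4/10.2 = 5.824.
Mean = α/β = 60.4/10.2 = 5.922.
Difference = 5.922 − 5.824 = 0.098.
Mean > mode: the posterior has a right tail.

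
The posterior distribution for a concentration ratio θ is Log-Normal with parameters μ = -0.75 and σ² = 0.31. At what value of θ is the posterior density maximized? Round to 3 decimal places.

Mode = exp(μ − σ²) = exp(-1.06) = 0.346.
Mean = exp(μ + σ²/2) = exp(-0.595) = 0.552.
This is the posterior mode — the MAP estimate.

0.346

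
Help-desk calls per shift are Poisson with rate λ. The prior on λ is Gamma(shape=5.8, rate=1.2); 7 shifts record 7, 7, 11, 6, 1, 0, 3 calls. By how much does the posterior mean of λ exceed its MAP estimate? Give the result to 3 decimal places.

Σ counts = 35. Posterior: Gamma(shape = 5.8+35 = 40.8, rate = 1.2+7 = 8.2).
Mode = (α−1)/β = 39.8/8.2 = 4.854.
Mean = α/β = 40.8/8.2 = 4.976.
Difference = 4.976 − 4.854 = 0.122.

0.122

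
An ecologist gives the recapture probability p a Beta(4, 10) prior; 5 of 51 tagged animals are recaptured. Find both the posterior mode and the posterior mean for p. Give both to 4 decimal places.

MAP = 0.1270, posterior mean = 0.1385

Posterior: Beta(4+5, 10+46) = Beta(9, 56).
Mode = (9−1)/(9+56−2) = 8/63 = 0.1270.
Mean = 9/(9+56) = 9/65 = 0.1385.
The posterior is right-skewed, so the mean exceeds the mode.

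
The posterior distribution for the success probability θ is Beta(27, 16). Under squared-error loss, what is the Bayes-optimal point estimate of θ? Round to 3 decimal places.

Mode = (27−1)/(27+16−2) = 26/41 = 0.634.
Mean = 27/(27+16) = 27/43 = 0.628.
Squared-error loss ⇒ the optimal estimator is the posterior mean.

0.628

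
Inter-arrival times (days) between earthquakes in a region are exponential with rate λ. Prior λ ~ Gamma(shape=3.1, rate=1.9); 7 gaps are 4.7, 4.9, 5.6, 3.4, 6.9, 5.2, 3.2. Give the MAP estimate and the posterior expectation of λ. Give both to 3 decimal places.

λ_MAP = 0.254, E[λ|data] = 0.282

Σ times = 33.9. Posterior: Gamma(shape = 3.1+7 = 10.1, rate = 1.9+33.9 = 35.8).
Mode = (α−1)/β = 9.1/35.8 = 0.254.
Mean = α/β = 10.1/35.8 = 0.282.
The posterior is right-skewed, so the mean exceeds the mode.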